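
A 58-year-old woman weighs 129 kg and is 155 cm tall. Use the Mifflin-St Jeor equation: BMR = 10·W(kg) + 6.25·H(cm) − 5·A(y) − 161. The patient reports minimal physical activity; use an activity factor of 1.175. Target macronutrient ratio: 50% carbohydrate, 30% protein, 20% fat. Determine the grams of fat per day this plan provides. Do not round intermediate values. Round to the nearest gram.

Mifflin-St Jeor (female): BMR = 10(129) + 6.25(155) − 5(58) − 161 = 1290 + 968.75 − 290 − 161 = 1807.75 kcal/day.
TEE = 1807.75 × 1.175 = 2124.1063 kcal/day.
Fat energy = 20% × 2124.1063 = 424.8213 kcal.
Fat = 424.8213 ÷ 9 kcal/g = 47.2024 g.

47 g/day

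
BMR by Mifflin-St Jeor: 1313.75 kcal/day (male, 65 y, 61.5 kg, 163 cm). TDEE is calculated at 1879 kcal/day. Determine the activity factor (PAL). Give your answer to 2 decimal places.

Activity factor = TEE ÷ BMR = 1879 ÷ 1313.75 = 1.43.

1.43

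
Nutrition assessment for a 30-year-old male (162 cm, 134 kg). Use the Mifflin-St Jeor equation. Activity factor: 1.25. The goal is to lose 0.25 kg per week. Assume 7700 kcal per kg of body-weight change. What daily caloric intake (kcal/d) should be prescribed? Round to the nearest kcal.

Mifflin-St Jeor (male): BMR = 10(134) + 6.25(162) − 5(30) + 5 = 1340 + 1012.5 − 150 + 5 = 2207.5 kcal/day.
TEE = 2207.5 × 1.25 = 2759.375 kcal/day.
Required daily deficit = 0.25 × 7700 ÷ 7 = 275 kcal/day.
Target intake = 2759.375 − 275 = 2484.375 kcal/day.

2484 kcal/d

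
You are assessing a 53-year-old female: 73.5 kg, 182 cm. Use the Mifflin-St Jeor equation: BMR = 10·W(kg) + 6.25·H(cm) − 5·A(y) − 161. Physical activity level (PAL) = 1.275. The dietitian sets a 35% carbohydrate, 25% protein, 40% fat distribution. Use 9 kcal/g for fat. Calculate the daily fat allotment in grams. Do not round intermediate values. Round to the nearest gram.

82 g/day

Mifflin-St Jeor (female): BMR = 10(73.5) + 6.25(182) − 5(53) − 161 = 735 + 1137.5 − 265 − 161 = 1446.5 kcal/day.
TEE = 1446.5 × 1.275 = 1844.2875 kcal/day.
Fat energy = 40% × 1844.2875 = 737.715 kcal.
Fat = 737.715 ÷ 9 kcal/g = 81.9683 g.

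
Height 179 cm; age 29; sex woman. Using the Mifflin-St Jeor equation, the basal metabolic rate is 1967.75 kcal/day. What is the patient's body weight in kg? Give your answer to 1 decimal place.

115.5 kg

1967.75 = 10·W + 6.25(179) − 5(29) − 161
10·W = 1967.75 − 812.75 = 1155, so W = 115.5 kg.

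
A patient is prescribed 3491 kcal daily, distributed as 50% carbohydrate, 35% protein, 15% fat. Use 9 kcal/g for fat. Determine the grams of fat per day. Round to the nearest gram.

58 g/day

Fat energy = 15% × 3491 = 523.65 kcal.
At 9 kcal/g: 523.65 ÷ 9 = 58.1833 g.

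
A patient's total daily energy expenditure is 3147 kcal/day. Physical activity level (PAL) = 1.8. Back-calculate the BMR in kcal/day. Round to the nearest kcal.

1748 kcal/day

BMR = TEE ÷ activity factor = 3147 ÷ 1.8 = 1748.3333 kcal/day.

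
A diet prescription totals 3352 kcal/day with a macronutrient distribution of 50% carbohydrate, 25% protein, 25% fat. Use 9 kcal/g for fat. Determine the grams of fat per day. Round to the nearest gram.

93 g/day

Fat energy = 25% × 3352 = 838 kcal.
At 9 kcal/g: 838 ÷ 9 = 93.1111 g.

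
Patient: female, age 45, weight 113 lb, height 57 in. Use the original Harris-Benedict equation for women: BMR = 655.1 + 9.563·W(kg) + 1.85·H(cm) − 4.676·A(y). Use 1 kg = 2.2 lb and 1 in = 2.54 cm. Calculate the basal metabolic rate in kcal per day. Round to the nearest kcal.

1204 kcal per day

Convert to metric: weight = 113 ÷ 2.2 = 51.3636 kg; height = 57 × 2.54 = 144.78 cm.
Harris-Benedict: BMR = 655.1 + 9.563(51.3636) + 1.85(144.78) − 4.676(45) = 1203.7135 kcal/day.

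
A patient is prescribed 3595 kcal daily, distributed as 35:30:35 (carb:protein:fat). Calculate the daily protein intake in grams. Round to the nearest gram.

Protein energy = 30% × 3595 = 1078.5 kcal.
At 4 kcal/g: 1078.5 ÷ 4 = 269.625 g.

270 g/day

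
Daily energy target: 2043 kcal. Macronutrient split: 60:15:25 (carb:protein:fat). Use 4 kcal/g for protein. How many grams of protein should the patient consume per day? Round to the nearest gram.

77 g/day

Protein energy = 15% × 2043 = 306.45 kcal.
At 4 kcal/g: 306.45 ÷ 4 = 76.6125 g.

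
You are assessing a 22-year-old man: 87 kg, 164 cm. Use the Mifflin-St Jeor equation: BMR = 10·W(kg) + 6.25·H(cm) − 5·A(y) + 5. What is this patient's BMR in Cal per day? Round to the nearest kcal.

1790 Cal per day

Mifflin-St Jeor (male): BMR = 10(87) + 6.25(164) − 5(22) + 5 = 870 + 1025 − 110 + 5 = 1790 kcal/day.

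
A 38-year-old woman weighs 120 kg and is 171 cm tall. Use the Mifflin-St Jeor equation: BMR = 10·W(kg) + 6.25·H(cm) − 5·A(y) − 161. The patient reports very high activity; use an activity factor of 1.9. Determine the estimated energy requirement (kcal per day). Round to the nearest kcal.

3644 kcal per day

Mifflin-St Jeor (female): BMR = 10(120) + 6.25(171) − 5(38) − 161 = 1200 + 1068.75 − 190 − 161 = 1917.75 kcal/day.
TEE = BMR × activity factor = 1917.75 × 1.9 = 3643.725 kcal/day.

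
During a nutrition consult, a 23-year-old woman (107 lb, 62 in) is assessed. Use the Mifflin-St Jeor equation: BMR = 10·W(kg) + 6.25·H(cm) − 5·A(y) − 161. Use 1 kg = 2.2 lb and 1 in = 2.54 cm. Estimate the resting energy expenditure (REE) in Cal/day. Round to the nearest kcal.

Convert to metric: weight = 107 ÷ 2.2 = 48.6364 kg; height = 62 × 2.54 = 157.48 cm.
Mifflin-St Jeor (female): BMR = 10(48.6364) + 6.25(157.48) − 5(23) − 161 = 486.3636 + 984.25 − 115 − 161 = 1194.6136 kcal/day.

1195 Cal/day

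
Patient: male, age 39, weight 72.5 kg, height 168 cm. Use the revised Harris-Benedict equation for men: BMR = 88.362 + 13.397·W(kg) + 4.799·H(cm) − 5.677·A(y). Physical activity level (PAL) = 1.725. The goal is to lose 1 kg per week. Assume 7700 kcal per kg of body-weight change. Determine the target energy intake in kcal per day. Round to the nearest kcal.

Harris-Benedict: BMR = 88.362 + 13.397(72.5) + 4.799(168) − 5.677(39) = 1644.4735 kcal/day.
TEE = 1644.4735 × 1.725 = 2836.7168 kcal/day.
Required daily deficit = 1 × 7700 ÷ 7 = 1100 kcal/day.
Target intake = 2836.7168 − 1100 = 1736.7168 kcal/day.

1737 kcal per day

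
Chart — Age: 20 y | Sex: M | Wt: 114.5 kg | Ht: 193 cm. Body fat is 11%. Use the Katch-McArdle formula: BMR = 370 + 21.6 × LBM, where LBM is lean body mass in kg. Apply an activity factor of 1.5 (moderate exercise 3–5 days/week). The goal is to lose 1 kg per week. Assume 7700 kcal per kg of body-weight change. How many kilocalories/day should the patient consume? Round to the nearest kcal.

2757 kilocalories/day

LBM = 114.5 × (1 − 0.11) = 101.905 kg. Katch-McArdle: BMR = 370 + 21.6 × 101.905 = 2571.148 kcal/day.
TEE = 2571.148 × 1.5 = 3856.722 kcal/day.
Required daily deficit = 1 × 7700 ÷ 7 = 1100 kcal/day.
Target intake = 3856.722 − 1100 = 2756.722 kcal/day.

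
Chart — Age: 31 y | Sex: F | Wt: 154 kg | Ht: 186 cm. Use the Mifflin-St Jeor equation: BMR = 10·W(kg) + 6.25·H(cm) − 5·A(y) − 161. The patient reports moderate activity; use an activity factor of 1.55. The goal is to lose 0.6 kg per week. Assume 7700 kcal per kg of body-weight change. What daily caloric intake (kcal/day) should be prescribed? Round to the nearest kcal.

Mifflin-St Jeor (female): BMR = 10(154) + 6.25(186) − 5(31) − 161 = 1540 + 1162.5 − 155 − 161 = 2386.5 kcal/day.
TEE = 2386.5 × 1.55 = 3699.075 kcal/day.
Required daily deficit = 0.6 × 7700 ÷ 7 = 660 kcal/day.
Target intake = 3699.075 − 660 = 3039.075 kcal/day.

3039 kcal/day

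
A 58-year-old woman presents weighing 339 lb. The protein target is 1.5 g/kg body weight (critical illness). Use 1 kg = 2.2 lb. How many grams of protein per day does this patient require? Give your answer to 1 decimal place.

231.1 g/day

Weight in kg = 339 ÷ 2.2 = 154.0909 kg.
Protein = 1.5 g/kg × 154.0909 kg = 231.1364 g/day.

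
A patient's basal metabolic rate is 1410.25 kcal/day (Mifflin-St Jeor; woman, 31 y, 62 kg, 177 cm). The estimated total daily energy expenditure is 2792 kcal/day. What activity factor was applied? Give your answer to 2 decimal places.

Activity factor = TEE ÷ BMR = 2792 ÷ 1410.25 = 1.98.

1.98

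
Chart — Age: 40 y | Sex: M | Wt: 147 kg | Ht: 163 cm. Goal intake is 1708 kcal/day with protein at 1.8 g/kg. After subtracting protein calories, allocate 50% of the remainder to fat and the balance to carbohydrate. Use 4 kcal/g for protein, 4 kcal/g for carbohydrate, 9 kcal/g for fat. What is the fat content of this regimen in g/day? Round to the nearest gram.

36 g/day

Protein = 1.8 × 147 = 264.6 g → 264.6 × 4 = 1058.4 kcal.
Non-protein calories = 1708 − 1058.4 = 649.6 kcal.
Fat: 50% × 649.6 = 324.8 kcal; carbohydrate: 324.8 kcal.
Fat: 324.8 kcal ÷ 9 kcal/g = 36.0889 g.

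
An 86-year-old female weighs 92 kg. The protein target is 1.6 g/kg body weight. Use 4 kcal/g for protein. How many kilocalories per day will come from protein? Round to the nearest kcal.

Protein = 1.6 g/kg × 92 kg = 147.2 g/day.
Protein energy = 147.2 g × 4 kcal/g = 588.8 kcal/day.

589 kcal/day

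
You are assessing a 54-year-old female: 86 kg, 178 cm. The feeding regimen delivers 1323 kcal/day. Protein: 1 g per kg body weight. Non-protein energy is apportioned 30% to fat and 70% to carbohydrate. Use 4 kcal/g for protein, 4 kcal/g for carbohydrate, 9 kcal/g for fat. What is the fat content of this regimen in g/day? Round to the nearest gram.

33 g/day

Protein = 1 × 86 = 86 g → 86 × 4 = 344 kcal.
Non-protein calories = 1323 − 344 = 979 kcal.
Fat: 30% × 979 = 293.7 kcal; carbohydrate: 685.3 kcal.
Fat: 293.7 kcal ÷ 9 kcal/g = 32.6333 g.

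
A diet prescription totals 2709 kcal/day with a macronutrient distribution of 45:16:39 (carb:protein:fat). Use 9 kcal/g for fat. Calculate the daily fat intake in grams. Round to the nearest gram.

Fat energy = 39% × 2709 = 1056.51 kcal.
At 9 kcal/g: 1056.51 ÷ 9 = 117.39 g.

117 g/day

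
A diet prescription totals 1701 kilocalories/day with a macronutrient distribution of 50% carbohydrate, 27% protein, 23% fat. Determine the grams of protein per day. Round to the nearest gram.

Protein energy = 27% × 1701 = 459.27 kcal.
At 4 kcal/g: 459.27 ÷ 4 = 114.8175 g.

115 g/day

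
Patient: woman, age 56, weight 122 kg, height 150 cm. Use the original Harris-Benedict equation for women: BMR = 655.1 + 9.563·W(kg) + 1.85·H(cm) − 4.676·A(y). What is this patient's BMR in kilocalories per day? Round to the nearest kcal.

1837 kilocalories per day

Harris-Benedict: BMR = 655.1 + 9.563(122) + 1.85(150) − 4.676(56) = 1837.43 kcal/day.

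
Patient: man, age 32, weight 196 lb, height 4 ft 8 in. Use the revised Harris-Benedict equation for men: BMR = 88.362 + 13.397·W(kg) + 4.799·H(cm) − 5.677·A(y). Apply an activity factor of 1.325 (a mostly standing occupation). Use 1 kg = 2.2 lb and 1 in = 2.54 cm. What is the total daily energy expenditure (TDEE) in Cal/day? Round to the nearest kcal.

2362 Cal/day

Convert to metric: weight = 196 ÷ 2.2 = 89.0909 kg; height = (4×12 + 8) × 2.54 = 56 × 2.54 = 142.24 cm.
Harris-Benedict: BMR = 88.362 + 13.397(89.0909) + 4.799(142.24) − 5.677(32) = 1782.8587 kcal/day.
TEE = BMR × activity factor = 1782.8587 × 1.325 = 2362.2877 kcal/day.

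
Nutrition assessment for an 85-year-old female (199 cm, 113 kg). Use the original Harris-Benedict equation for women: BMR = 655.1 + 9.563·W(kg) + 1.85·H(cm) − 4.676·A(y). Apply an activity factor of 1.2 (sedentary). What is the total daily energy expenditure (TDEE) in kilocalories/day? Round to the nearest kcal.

2048 kilocalories/day

Harris-Benedict: BMR = 655.1 + 9.563(113) + 1.85(199) − 4.676(85) = 1706.409 kcal/day.
TEE = BMR × activity factor = 1706.409 × 1.2 = 2047.6908 kcal/day.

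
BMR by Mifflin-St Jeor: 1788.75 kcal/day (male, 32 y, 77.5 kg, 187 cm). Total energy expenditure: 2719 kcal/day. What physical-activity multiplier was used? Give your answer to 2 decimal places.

Activity factor = TEE ÷ BMR = 2719 ÷ 1788.75 = 1.52.

1.52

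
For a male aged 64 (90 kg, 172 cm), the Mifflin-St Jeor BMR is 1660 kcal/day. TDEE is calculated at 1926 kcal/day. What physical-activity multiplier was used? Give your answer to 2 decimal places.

1.16

Activity factor = TEE ÷ BMR = 1926 ÷ 1660 = 1.16.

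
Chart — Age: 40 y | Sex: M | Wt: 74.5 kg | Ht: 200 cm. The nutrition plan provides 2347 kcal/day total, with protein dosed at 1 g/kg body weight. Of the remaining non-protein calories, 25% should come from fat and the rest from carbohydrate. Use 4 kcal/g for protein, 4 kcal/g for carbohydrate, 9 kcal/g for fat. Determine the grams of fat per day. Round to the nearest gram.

57 g/day

Protein = 1 × 74.5 = 74.5 g → 74.5 × 4 = 298 kcal.
Non-protein calories = 2347 − 298 = 2049 kcal.
Fat: 25% × 2049 = 512.25 kcal; carbohydrate: 1536.75 kcal.
Fat: 512.25 kcal ÷ 9 kcal/g = 56.9167 g.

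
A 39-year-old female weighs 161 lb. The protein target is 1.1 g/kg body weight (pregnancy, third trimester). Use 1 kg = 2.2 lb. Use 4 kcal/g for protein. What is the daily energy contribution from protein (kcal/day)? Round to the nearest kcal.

Weight in kg = 161 ÷ 2.2 = 73.1818 kg.
Protein = 1.1 g/kg × 73.1818 kg = 80.5 g/day.
Protein energy = 80.5 g × 4 kcal/g = 322 kcal/day.

322 kcal/day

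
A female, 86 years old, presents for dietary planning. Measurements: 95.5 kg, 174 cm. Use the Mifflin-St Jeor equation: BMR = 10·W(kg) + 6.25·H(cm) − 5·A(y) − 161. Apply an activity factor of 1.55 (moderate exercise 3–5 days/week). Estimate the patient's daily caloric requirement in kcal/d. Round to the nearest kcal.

2250 kcal/d

Mifflin-St Jeor (female): BMR = 10(95.5) + 6.25(174) − 5(86) − 161 = 955 + 1087.5 − 430 − 161 = 1451.5 kcal/day.
TEE = BMR × activity factor = 1451.5 × 1.55 = 2249.825 kcal/day.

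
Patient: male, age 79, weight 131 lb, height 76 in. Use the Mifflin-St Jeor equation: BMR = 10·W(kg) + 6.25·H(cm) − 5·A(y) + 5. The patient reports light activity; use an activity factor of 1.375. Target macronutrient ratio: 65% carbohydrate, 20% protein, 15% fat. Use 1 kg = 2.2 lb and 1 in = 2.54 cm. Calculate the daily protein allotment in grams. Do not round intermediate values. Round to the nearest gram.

97 g/day

Convert to metric: weight = 131 ÷ 2.2 = 59.5455 kg; height = 76 × 2.54 = 193.04 cm.
Mifflin-St Jeor (male): BMR = 10(59.5455) + 6.25(193.04) − 5(79) + 5 = 595.4545 + 1206.5 − 395 + 5 = 1411.9545 kcal/day.
TEE = 1411.9545 × 1.375 = 1941.4375 kcal/day.
Protein energy = 20% × 1941.4375 = 388.2875 kcal.
Protein = 388.2875 ÷ 4 kcal/g = 97.0719 g.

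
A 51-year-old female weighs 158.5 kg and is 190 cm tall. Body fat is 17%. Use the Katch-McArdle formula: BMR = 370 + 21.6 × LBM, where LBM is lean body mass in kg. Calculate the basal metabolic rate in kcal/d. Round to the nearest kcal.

LBM = 158.5 × (1 − 0.17) = 131.555 kg. Katch-McArdle: BMR = 370 + 21.6 × 131.555 = 3211.588 kcal/day.

3212 kcal/d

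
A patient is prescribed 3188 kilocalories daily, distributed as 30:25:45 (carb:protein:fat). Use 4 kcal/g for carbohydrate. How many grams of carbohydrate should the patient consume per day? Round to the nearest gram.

239 g/day

Carbohydrate energy = 30% × 3188 = 956.4 kcal.
At 4 kcal/g: 956.4 ÷ 4 = 239.1 g.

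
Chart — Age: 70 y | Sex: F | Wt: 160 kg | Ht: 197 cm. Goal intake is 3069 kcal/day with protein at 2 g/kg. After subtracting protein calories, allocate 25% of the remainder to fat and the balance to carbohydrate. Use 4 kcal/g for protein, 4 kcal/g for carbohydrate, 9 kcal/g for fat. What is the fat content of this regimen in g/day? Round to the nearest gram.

50 g/day

Protein = 2 × 160 = 320 g → 320 × 4 = 1280 kcal.
Non-protein calories = 3069 − 1280 = 1789 kcal.
Fat: 25% × 1789 = 447.25 kcal; carbohydrate: 1341.75 kcal.
Fat: 447.25 kcal ÷ 9 kcal/g = 49.6944 g.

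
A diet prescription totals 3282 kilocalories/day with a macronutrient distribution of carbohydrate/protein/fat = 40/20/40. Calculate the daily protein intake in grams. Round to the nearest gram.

164 g/day

Protein energy = 20% × 3282 = 656.4 kcal.
At 4 kcal/g: 656.4 ÷ 4 = 164.1 g.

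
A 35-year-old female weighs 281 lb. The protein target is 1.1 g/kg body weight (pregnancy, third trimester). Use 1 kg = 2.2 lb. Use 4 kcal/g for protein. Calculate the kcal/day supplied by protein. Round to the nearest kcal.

562 kcal/day

Weight in kg = 281 ÷ 2.2 = 127.7273 kg.
Protein = 1.1 g/kg × 127.7273 kg = 140.5 g/day.
Protein energy = 140.5 g × 4 kcal/g = 562 kcal/day.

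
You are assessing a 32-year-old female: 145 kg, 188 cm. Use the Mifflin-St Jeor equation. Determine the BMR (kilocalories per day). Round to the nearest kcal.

Mifflin-St Jeor (female): BMR = 10(145) + 6.25(188) − 5(32) − 161 = 1450 + 1175 − 160 − 161 = 2304 kcal/day.

2304 kilocalories per day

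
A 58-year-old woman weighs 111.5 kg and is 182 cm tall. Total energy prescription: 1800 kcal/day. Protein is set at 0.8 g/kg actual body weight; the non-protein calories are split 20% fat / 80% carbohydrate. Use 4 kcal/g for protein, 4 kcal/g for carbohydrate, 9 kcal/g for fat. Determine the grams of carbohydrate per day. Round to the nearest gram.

289 g/day

Protein = 0.8 × 111.5 = 89.2 g → 89.2 × 4 = 356.8 kcal.
Non-protein calories = 1800 − 356.8 = 1443.2 kcal.
Fat: 20% × 1443.2 = 288.64 kcal; carbohydrate: 1154.56 kcal.
Carbohydrate: 1154.56 kcal ÷ 4 kcal/g = 288.64 g.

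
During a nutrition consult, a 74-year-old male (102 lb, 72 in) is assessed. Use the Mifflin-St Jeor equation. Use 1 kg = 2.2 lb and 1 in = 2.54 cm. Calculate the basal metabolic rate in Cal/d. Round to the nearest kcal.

1242 Cal/d

Convert to metric: weight = 102 ÷ 2.2 = 46.3636 kg; height = 72 × 2.54 = 182.88 cm.
Mifflin-St Jeor (male): BMR = 10(46.3636) + 6.25(182.88) − 5(74) + 5 = 463.6364 + 1143 − 370 + 5 = 1241.6364 kcal/day.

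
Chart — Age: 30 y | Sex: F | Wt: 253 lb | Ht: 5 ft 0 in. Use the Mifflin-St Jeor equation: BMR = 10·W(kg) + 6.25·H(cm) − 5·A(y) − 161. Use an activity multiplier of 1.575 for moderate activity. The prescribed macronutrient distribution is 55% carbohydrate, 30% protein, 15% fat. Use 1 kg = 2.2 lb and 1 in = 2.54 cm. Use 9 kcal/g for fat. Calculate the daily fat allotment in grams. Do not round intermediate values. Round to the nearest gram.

Convert to metric: weight = 253 ÷ 2.2 = 115 kg; height = (5×12 + 0) × 2.54 = 60 × 2.54 = 152.4 cm.
Mifflin-St Jeor (female): BMR = 10(115) + 6.25(152.4) − 5(30) − 161 = 1150 + 952.5 − 150 − 161 = 1791.5 kcal/day.
TEE = 1791.5 × 1.575 = 2821.6125 kcal/day.
Fat energy = 15% × 2821.6125 = 423.2419 kcal.
Fat = 423.2419 ÷ 9 kcal/g = 47.0269 g.

47 g/day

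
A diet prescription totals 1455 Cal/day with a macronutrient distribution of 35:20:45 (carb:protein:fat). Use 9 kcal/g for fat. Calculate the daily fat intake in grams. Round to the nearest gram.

73 g/day

Fat energy = 45% × 1455 = 654.75 kcal.
At 9 kcal/g: 654.75 ÷ 9 = 72.75 g.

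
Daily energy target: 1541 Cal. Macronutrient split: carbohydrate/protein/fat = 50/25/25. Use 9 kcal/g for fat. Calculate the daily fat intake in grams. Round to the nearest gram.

Fat energy = 25% × 1541 = 385.25 kcal.
At 9 kcal/g: 385.25 ÷ 9 = 42.8056 g.

43 g/day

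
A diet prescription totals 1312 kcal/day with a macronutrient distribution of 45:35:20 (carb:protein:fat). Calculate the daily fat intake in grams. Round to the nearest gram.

29 g/day

Fat energy = 20% × 1312 = 262.4 kcal.
At 9 kcal/g: 262.4 ÷ 9 = 29.1556 g.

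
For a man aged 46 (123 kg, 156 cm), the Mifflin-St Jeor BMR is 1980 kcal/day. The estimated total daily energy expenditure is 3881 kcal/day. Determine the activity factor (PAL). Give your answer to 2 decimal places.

1.96

Activity factor = TEE ÷ BMR = 3881 ÷ 1980 = 1.96.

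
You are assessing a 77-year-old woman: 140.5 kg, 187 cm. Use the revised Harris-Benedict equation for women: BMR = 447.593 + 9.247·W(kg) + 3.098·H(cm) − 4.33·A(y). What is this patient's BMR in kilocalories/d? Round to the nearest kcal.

1993 kilocalories/d

Harris-Benedict: BMR = 447.593 + 9.247(140.5) + 3.098(187) − 4.33(77) = 1992.7125 kcal/day.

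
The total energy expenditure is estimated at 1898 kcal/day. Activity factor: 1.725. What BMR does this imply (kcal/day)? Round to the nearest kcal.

1100 kcal/day

BMR = TEE ÷ activity factor = 1898 ÷ 1.725 = 1100.2899 kcal/day.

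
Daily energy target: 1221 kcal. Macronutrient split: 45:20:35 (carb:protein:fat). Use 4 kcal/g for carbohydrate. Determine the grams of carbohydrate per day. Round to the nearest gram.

Carbohydrate energy = 45% × 1221 = 549.45 kcal.
At 4 kcal/g: 549.45 ÷ 4 = 137.3625 g.

137 g/day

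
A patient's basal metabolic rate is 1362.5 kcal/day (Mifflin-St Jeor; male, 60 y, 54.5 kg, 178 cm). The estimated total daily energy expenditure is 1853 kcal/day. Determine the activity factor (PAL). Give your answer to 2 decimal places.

Activity factor = TEE ÷ BMR = 1853 ÷ 1362.5 = 1.36.

1.36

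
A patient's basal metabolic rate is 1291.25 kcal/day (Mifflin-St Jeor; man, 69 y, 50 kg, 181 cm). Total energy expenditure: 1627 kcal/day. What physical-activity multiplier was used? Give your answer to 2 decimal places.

Activity factor = TEE ÷ BMR = 1627 ÷ 1291.25 = 1.26.

1.26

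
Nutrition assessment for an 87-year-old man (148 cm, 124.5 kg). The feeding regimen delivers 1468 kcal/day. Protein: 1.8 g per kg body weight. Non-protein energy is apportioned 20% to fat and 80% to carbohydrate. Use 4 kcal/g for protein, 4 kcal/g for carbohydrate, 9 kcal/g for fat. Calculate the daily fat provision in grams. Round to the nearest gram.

13 g/day

Protein = 1.8 × 124.5 = 224.1 g → 224.1 × 4 = 896.4 kcal.
Non-protein calories = 1468 − 896.4 = 571.6 kcal.
Fat: 20% × 571.6 = 114.32 kcal; carbohydrate: 457.28 kcal.
Fat: 114.32 kcal ÷ 9 kcal/g = 12.7022 g.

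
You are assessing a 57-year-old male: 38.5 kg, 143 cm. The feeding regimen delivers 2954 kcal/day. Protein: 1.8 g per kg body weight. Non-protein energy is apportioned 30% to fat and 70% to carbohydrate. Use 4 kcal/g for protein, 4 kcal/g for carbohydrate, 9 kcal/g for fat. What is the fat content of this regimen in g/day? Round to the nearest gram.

89 g/day

Protein = 1.8 × 38.5 = 69.3 g → 69.3 × 4 = 277.2 kcal.
Non-protein calories = 2954 − 277.2 = 2676.8 kcal.
Fat: 30% × 2676.8 = 803.04 kcal; carbohydrate: 1873.76 kcal.
Fat: 803.04 kcal ÷ 9 kcal/g = 89.2267 g.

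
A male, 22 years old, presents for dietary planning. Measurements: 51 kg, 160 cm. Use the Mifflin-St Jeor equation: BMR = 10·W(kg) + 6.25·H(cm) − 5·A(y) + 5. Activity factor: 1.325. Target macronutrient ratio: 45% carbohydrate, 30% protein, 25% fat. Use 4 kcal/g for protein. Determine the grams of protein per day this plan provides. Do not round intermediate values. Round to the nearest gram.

140 g/day

Mifflin-St Jeor (male): BMR = 10(51) + 6.25(160) − 5(22) + 5 = 510 + 1000 − 110 + 5 = 1405 kcal/day.
TEE = 1405 × 1.325 = 1861.625 kcal/day.
Protein energy = 30% × 1861.625 = 558.4875 kcal.
Protein = 558.4875 ÷ 4 kcal/g = 139.6219 g.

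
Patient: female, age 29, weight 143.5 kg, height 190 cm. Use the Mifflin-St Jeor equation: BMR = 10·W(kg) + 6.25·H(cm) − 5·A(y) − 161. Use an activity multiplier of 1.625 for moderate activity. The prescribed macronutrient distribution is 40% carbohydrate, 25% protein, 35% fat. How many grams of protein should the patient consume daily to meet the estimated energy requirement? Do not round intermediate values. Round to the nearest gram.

Mifflin-St Jeor (female): BMR = 10(143.5) + 6.25(190) − 5(29) − 161 = 1435 + 1187.5 − 145 − 161 = 2316.5 kcal/day.
TEE = 2316.5 × 1.625 = 3764.3125 kcal/day.
Protein energy = 25% × 3764.3125 = 941.0781 kcal.
Protein = 941.0781 ÷ 4 kcal/g = 235.2695 g.

235 g/day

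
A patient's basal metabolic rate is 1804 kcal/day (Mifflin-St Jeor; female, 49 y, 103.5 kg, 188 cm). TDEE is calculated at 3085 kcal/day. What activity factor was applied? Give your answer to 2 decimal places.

1.71

Activity factor = TEE ÷ BMR = 3085 ÷ 1804 = 1.71.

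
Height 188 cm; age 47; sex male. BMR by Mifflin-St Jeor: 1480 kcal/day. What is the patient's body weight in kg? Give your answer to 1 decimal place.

53.5 kg

1480 = 10·W + 6.25(188) − 5(47) + 5
10·W = 1480 − 945 = 535, so W = 53.5 kg.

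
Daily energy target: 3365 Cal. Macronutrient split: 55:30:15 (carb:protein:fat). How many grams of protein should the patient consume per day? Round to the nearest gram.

Protein energy = 30% × 3365 = 1009.5 kcal.
At 4 kcal/g: 1009.5 ÷ 4 = 252.375 g.

252 g/day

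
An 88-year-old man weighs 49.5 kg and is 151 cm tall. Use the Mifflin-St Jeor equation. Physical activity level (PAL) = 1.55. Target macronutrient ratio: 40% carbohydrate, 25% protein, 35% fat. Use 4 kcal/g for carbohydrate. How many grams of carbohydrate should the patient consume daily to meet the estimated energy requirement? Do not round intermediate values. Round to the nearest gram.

156 g/day

Mifflin-St Jeor (male): BMR = 10(49.5) + 6.25(151) − 5(88) + 5 = 495 + 943.75 − 440 + 5 = 1003.75 kcal/day.
TEE = 1003.75 × 1.55 = 1555.8125 kcal/day.
Carbohydrate energy = 40% × 1555.8125 = 622.325 kcal.
Carbohydrate = 622.325 ÷ 4 kcal/g = 155.5813 g.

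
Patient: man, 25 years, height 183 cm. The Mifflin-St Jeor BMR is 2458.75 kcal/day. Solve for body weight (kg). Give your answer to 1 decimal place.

2458.75 = 10·W + 6.25(183) − 5(25) + 5
10·W = 2458.75 − 1023.75 = 1435, so W = 143.5 kg.

143.5 kg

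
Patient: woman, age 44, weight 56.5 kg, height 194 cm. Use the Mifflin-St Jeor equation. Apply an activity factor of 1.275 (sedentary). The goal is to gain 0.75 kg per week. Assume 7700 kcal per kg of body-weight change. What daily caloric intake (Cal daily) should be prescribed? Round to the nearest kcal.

2606 Cal daily

Mifflin-St Jeor (female): BMR = 10(56.5) + 6.25(194) − 5(44) − 161 = 565 + 1212.5 − 220 − 161 = 1396.5 kcal/day.
TEE = 1396.5 × 1.275 = 1780.5375 kcal/day.
Required daily surplus = 0.75 × 7700 ÷ 7 = 825 kcal/day.
Target intake = 1780.5375 + 825 = 2605.5375 kcal/day.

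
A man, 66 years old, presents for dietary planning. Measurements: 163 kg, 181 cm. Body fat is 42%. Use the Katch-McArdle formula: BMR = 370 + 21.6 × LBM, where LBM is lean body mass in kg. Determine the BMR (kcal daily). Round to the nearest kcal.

2412 kcal daily

LBM = 163 × (1 − 0.42) = 94.54 kg. Katch-McArdle: BMR = 370 + 21.6 × 94.54 = 2412.064 kcal/day.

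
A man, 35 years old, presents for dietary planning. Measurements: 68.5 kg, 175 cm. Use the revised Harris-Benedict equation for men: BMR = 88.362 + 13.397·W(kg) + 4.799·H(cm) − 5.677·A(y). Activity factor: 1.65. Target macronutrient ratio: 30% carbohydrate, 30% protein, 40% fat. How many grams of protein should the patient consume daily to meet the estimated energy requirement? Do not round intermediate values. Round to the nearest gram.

204 g/day

Harris-Benedict: BMR = 88.362 + 13.397(68.5) + 4.799(175) − 5.677(35) = 1647.1865 kcal/day.
TEE = 1647.1865 × 1.65 = 2717.8577 kcal/day.
Protein energy = 30% × 2717.8577 = 815.3573 kcal.
Protein = 815.3573 ÷ 4 kcal/g = 203.8393 g.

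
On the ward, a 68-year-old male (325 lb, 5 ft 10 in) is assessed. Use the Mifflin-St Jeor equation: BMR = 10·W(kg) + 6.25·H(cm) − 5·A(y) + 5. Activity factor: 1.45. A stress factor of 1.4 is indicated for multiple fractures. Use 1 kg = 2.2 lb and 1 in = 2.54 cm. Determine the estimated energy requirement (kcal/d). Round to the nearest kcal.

4575 kcal/d

Convert to metric: weight = 325 ÷ 2.2 = 147.7273 kg; height = (5×12 + 10) × 2.54 = 70 × 2.54 = 177.8 cm.
Mifflin-St Jeor (male): BMR = 10(147.7273) + 6.25(177.8) − 5(68) + 5 = 1477.2727 + 1111.25 − 340 + 5 = 2253.5227 kcal/day.
TEE = BMR × activity factor = 2253.5227 × 1.45 = 3267.608 kcal/day.
Apply stress factor: 3267.608 × 1.4 = 4574.6511 kcal/day.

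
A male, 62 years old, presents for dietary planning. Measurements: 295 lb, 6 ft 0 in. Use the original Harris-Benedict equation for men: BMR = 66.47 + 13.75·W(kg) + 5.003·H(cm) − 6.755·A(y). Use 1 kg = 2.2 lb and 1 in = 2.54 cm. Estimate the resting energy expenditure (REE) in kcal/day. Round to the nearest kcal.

2406 kcal/day

Convert to metric: weight = 295 ÷ 2.2 = 134.0909 kg; height = (6×12 + 0) × 2.54 = 72 × 2.54 = 182.88 cm.
Harris-Benedict: BMR = 66.47 + 13.75(134.0909) + 5.003(182.88) − 6.755(62) = 2406.3586 kcal/day.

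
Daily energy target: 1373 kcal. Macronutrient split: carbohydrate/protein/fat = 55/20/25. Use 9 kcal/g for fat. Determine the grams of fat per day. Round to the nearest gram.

Fat energy = 25% × 1373 = 343.25 kcal.
At 9 kcal/g: 343.25 ÷ 9 = 38.1389 g.

38 g/day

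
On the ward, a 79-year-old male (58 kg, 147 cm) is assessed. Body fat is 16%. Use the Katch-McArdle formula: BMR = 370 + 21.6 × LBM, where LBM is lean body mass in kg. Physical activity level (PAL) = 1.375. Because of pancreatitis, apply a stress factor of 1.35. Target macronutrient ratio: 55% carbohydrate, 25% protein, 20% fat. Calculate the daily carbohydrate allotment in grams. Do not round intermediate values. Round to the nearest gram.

363 g/day

LBM = 58 × (1 − 0.16) = 48.72 kg. Katch-McArdle: BMR = 370 + 21.6 × 48.72 = 1422.352 kcal/day.
TEE = 1422.352 × 1.375 = 1955.734 kcal/day.
With stress factor 1.35: 1955.734 × 1.35 = 2640.2409 kcal/day.
Carbohydrate energy = 55% × 2640.2409 = 1452.1325 kcal.
Carbohydrate = 1452.1325 ÷ 4 kcal/g = 363.0331 g.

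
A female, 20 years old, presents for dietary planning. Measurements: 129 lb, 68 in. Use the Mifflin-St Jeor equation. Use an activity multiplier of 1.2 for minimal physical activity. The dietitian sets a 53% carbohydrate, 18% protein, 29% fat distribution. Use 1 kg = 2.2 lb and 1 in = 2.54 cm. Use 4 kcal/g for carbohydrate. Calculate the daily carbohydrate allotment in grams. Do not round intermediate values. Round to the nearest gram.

223 g/day

Convert to metric: weight = 129 ÷ 2.2 = 58.6364 kg; height = 68 × 2.54 = 172.72 cm.
Mifflin-St Jeor (female): BMR = 10(58.6364) + 6.25(172.72) − 5(20) − 161 = 586.3636 + 1079.5 − 100 − 161 = 1404.8636 kcal/day.
TEE = 1404.8636 × 1.2 = 1685.8364 kcal/day.
Carbohydrate energy = 53% × 1685.8364 = 893.4933 kcal.
Carbohydrate = 893.4933 ÷ 4 kcal/g = 223.3733 g.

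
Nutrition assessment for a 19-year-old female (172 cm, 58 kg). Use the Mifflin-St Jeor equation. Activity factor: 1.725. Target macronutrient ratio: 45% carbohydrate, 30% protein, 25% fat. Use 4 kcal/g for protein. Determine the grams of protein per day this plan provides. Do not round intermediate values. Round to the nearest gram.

181 g/day

Mifflin-St Jeor (female): BMR = 10(58) + 6.25(172) − 5(19) − 161 = 580 + 1075 − 95 − 161 = 1399 kcal/day.
TEE = 1399 × 1.725 = 2413.275 kcal/day.
Protein energy = 30% × 2413.275 = 723.9825 kcal.
Protein = 723.9825 ÷ 4 kcal/g = 180.9956 g.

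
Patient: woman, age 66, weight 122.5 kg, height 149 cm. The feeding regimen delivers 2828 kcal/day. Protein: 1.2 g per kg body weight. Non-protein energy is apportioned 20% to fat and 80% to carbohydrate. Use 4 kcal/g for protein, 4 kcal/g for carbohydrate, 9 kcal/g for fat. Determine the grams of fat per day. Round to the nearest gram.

Protein = 1.2 × 122.5 = 147 g → 147 × 4 = 588 kcal.
Non-protein calories = 2828 − 588 = 2240 kcal.
Fat: 20% × 2240 = 448 kcal; carbohydrate: 1792 kcal.
Fat: 448 kcal ÷ 9 kcal/g = 49.7778 g.

50 g/day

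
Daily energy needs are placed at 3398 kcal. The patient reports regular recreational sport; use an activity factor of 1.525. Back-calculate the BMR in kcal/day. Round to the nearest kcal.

2228 kcal/day

BMR = TEE ÷ activity factor = 3398 ÷ 1.525 = 2228.1967 kcal/day.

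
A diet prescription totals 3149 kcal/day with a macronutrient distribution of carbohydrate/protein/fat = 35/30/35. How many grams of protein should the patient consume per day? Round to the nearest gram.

Protein energy = 30% × 3149 = 944.7 kcal.
At 4 kcal/g: 944.7 ÷ 4 = 236.175 g.

236 g/day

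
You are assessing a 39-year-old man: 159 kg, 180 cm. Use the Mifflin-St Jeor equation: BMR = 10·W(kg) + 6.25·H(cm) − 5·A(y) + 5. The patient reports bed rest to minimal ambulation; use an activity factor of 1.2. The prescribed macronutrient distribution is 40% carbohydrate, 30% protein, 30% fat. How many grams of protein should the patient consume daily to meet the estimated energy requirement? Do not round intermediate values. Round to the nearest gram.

Mifflin-St Jeor (male): BMR = 10(159) + 6.25(180) − 5(39) + 5 = 1590 + 1125 − 195 + 5 = 2525 kcal/day.
TEE = 2525 × 1.2 = 3030 kcal/day.
Protein energy = 30% × 3030 = 909 kcal.
Protein = 909 ÷ 4 kcal/g = 227.25 g.

227 g/day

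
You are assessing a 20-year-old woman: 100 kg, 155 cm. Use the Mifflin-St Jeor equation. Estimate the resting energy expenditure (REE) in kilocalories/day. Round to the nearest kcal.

Mifflin-St Jeor (female): BMR = 10(100) + 6.25(155) − 5(20) − 161 = 1000 + 968.75 − 100 − 161 = 1707.75 kcal/day.

1708 kilocalories/day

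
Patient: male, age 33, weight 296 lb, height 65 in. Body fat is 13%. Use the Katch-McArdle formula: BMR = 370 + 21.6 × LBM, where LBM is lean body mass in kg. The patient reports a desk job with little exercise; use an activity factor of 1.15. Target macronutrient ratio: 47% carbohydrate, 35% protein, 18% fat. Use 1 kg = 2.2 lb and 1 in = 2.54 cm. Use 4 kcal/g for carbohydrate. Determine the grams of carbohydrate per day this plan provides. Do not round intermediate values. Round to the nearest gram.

392 g/day

Convert to metric: weight = 296 ÷ 2.2 = 134.5455 kg; height = 65 × 2.54 = 165.1 cm.
LBM = 134.5455 × (1 − 0.13) = 117.0545 kg. Katch-McArdle: BMR = 370 + 21.6 × 117.0545 = 2898.3782 kcal/day.
TEE = 2898.3782 × 1.15 = 3333.1349 kcal/day.
Carbohydrate energy = 47% × 3333.1349 = 1566.5734 kcal.
Carbohydrate = 1566.5734 ÷ 4 kcal/g = 391.6434 g.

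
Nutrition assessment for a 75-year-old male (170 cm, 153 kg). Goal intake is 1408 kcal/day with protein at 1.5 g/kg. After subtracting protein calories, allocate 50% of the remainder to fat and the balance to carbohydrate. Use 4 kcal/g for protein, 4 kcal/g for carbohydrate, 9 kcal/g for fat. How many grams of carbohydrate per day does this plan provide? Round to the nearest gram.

Protein = 1.5 × 153 = 229.5 g → 229.5 × 4 = 918 kcal.
Non-protein calories = 1408 − 918 = 490 kcal.
Fat: 50% × 490 = 245 kcal; carbohydrate: 245 kcal.
Carbohydrate: 245 kcal ÷ 4 kcal/g = 61.25 g.

61 g/day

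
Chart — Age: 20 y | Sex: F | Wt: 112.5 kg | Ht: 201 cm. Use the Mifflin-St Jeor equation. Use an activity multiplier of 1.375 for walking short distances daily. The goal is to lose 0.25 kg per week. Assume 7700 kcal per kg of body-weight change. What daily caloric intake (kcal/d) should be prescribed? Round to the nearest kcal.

2640 kcal/d

Mifflin-St Jeor (female): BMR = 10(112.5) + 6.25(201) − 5(20) − 161 = 1125 + 1256.25 − 100 − 161 = 2120.25 kcal/day.
TEE = 2120.25 × 1.375 = 2915.3438 kcal/day.
Required daily deficit = 0.25 × 7700 ÷ 7 = 275 kcal/day.
Target intake = 2915.3438 − 275 = 2640.3438 kcal/day.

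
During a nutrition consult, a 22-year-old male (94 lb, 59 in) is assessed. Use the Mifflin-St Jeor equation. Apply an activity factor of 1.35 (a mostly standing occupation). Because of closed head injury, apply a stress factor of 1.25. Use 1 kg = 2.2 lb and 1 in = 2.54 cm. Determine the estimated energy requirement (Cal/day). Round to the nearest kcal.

Convert to metric: weight = 94 ÷ 2.2 = 42.7273 kg; height = 59 × 2.54 = 149.86 cm.
Mifflin-St Jeor (male): BMR = 10(42.7273) + 6.25(149.86) − 5(22) + 5 = 427.2727 + 936.625 − 110 + 5 = 1258.8977 kcal/day.
TEE = BMR × activity factor = 1258.8977 × 1.35 = 1699.5119 kcal/day.
Apply stress factor: 1699.5119 × 1.25 = 2124.3899 kcal/day.

2124 Cal/day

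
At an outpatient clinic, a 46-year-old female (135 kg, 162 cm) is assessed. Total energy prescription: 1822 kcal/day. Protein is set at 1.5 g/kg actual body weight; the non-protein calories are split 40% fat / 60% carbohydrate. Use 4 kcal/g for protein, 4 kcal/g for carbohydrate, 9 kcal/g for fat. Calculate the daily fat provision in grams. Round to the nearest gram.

Protein = 1.5 × 135 = 202.5 g → 202.5 × 4 = 810 kcal.
Non-protein calories = 1822 − 810 = 1012 kcal.
Fat: 40% × 1012 = 404.8 kcal; carbohydrate: 607.2 kcal.
Fat: 404.8 kcal ÷ 9 kcal/g = 44.9778 g.

45 g/day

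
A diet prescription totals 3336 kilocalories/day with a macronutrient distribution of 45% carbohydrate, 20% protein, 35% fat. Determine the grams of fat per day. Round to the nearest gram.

130 g/day

Fat energy = 35% × 3336 = 1167.6 kcal.
At 9 kcal/g: 1167.6 ÷ 9 = 129.7333 g.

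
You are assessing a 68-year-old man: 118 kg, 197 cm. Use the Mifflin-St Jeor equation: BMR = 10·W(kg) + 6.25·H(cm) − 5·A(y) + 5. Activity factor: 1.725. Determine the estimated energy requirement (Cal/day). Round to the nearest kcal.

Mifflin-St Jeor (male): BMR = 10(118) + 6.25(197) − 5(68) + 5 = 1180 + 1231.25 − 340 + 5 = 2076.25 kcal/day.
TEE = BMR × activity factor = 2076.25 × 1.725 = 3581.5313 kcal/day.

3582 Cal/day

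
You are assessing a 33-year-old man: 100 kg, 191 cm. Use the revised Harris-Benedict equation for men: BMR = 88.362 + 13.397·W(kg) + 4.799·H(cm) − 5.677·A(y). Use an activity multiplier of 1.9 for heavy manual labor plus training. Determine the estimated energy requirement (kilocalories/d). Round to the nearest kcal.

4099 kilocalories/d

Harris-Benedict: BMR = 88.362 + 13.397(100) + 4.799(191) − 5.677(33) = 2157.33 kcal/day.
TEE = BMR × activity factor = 2157.33 × 1.9 = 4098.927 kcal/day.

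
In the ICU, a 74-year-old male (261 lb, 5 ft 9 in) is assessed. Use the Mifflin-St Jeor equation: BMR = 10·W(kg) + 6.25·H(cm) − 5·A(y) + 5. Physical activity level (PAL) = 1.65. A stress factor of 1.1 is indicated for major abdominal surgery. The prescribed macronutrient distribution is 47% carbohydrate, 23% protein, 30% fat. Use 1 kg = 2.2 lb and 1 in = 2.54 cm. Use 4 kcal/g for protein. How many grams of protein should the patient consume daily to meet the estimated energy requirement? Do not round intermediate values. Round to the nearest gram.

200 g/day

Convert to metric: weight = 261 ÷ 2.2 = 118.6364 kg; height = (5×12 + 9) × 2.54 = 69 × 2.54 = 175.26 cm.
Mifflin-St Jeor (male): BMR = 10(118.6364) + 6.25(175.26) − 5(74) + 5 = 1186.3636 + 1095.375 − 370 + 5 = 1916.7386 kcal/day.
TEE = 1916.7386 × 1.65 = 3162.6187 kcal/day.
With stress factor 1.1: 3162.6187 × 1.1 = 3478.8806 kcal/day.
Protein energy = 23% × 3478.8806 = 800.1425 kcal.
Protein = 800.1425 ÷ 4 kcal/g = 200.0356 g.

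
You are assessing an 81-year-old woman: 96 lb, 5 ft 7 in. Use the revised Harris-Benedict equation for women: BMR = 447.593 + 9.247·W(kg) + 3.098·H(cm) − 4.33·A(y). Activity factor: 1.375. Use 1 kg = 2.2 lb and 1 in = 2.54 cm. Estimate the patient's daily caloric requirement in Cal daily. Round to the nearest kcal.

Convert to metric: weight = 96 ÷ 2.2 = 43.6364 kg; height = (5×12 + 7) × 2.54 = 67 × 2.54 = 170.18 cm.
Harris-Benedict: BMR = 447.593 + 9.247(43.6364) + 3.098(170.18) − 4.33(81) = 1027.5861 kcal/day.
TEE = BMR × activity factor = 1027.5861 × 1.375 = 1412.9309 kcal/day.

1413 Cal daily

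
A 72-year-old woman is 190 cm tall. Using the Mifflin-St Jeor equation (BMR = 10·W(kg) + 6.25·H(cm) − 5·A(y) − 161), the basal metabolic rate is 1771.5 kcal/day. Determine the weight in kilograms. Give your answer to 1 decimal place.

1771.5 = 10·W + 6.25(190) − 5(72) − 161
10·W = 1771.5 − 666.5 = 1105, so W = 110.5 kg.

110.5 kg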